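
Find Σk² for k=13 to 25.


Σₖ₌13^25 k² = Σₖ₌₁^25 k² − Σₖ₌₁^12 k²
= 25·26·51/6 − 12·13·25/6
= 5525 − 650 = 4875

Σk² = 4875


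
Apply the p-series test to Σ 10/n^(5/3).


p-series test: Σ c/n^p converges if p > 1, diverges if p ≤ 1 (constant c > 0 doesn't affect convergence).
p = 5/3
5/3 > 1 → CONVERGES

Converges (p = 5/3 > 1)


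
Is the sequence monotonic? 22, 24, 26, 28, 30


Differences: 2, 2, 2, 2
All differences > 0 → strictly INCREASING

Monotonically increasing


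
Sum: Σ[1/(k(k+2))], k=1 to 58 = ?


1/(k(k+2)) = (1/2)·(1/k - 1/(k+2)) (partial fractions)
Telescoping: Σ = (1/2)·(1 + 1/2 - 1/59 - 1/60) = 5191/7080

Sum = 5191/7080


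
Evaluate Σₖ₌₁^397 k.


n(n+1)/2 = 397×398/2 = 158006/2 = 79003

Σk = 79003


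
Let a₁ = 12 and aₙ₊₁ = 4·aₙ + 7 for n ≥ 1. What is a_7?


Computing step by step:
a_1 = 12
a_2 = 55
a_3 = 227
a_4 = 915
a_5 = 3667
a_6 = 14675
a_7 = 58707


a_7 = 58707


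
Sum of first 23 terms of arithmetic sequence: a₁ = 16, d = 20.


aₙ = 16 + (23-1)×20 = 456
Sₙ = n(a₁+aₙ)/2 = 23×(16+456)/2
= 23×472/2 = 5428

S_23 = 5428


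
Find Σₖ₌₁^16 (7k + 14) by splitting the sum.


Σ(7k+14) = 7·Σk + 14·n
= 7·136 + 14·16
= 952 + 224 = 1176

Σ = 1176


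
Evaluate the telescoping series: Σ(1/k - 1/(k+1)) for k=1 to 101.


Telescoping: adjacent terms cancel.
= 1/1 - 1/102
= 1 - 1/102 = 101/102

Sum = 101/102


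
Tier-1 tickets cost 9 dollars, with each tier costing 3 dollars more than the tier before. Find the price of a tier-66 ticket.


aₙ = a₁ + (n-1)d
= 9 + (66-1)×3
= 9 + 195
= 204

a_66 = 204


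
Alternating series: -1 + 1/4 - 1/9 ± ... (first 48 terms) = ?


S = -1 + 1/4 - 1/9 + 1/16 - 1/25 + 1/36 - 1/49 + 1/64 ± ...
= -0.8223
(Full series converges to -π²/12 ≈ -0.8225)

S_48 = -0.8223


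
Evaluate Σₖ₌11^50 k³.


Σₖ₌11^50 k³ = [50·51/2]² − [10·11/2]²
= 1625625 − 3025 = 1622600

Σk³ = 1622600


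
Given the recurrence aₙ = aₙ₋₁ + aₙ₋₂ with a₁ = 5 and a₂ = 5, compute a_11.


Computing iteratively: 5, 5, 10, 15, 25, 40, 65, 105, 170, 275, 445
a_11 = 445

a_11 = 445


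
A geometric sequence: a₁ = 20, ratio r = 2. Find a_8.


aₙ = a₁·r^(n-1)
= 20×2^7
= 20×128
= 2560

a_8 = 2560


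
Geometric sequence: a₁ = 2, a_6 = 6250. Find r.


r^(n-1) = aₙ/a₁
r^5 = 6250/2 = 3125
r = 3125^(1/5)
= 5

r = 5


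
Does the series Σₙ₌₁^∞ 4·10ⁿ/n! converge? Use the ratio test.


aₙ = 4·10^n/n!
a_{n+1}/aₙ = 10^(n+1)/(n+1)! × n!/10^n  (constant 4 cancels)
= 10/(n+1)
L = lim(n→∞) 10/(n+1) = 0
L < 1 → series CONVERGES

Converges (ratio test: L = 0 < 1)


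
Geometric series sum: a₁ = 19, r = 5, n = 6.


Sₙ = 19×(5^6 - 1)/(5 - 1)
= 19×(15625 - 1)/4
= 19×15624/4
= 74214

S_6 = 74214


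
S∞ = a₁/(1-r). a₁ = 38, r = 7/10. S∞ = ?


S∞ = a₁/(1-r) = 38/(1 - 7/10)
= 38/(3/10)
= 380/3

S∞ = 380/3


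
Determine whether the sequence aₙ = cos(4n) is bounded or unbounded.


For all n, -1 ≤ cos(4n) ≤ 1, so -1 ≤ cos(4n) ≤ 1
Lower bound: -1, Upper bound: 1
The sequence IS bounded

Bounded (-1 ≤ aₙ ≤ 1)


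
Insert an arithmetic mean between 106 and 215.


AM = (106 + 215)/2 = 321/2 = 160.5

AM = 160.5


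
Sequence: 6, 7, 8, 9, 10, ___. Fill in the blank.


Pattern: arithmetic (d=1)
Terms: 6, 7, 8, 9, 10
Next term = 11

Next term = 11


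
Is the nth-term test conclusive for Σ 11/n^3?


lim(n→∞) 11/n^3 = 0
lim aₙ = 0 → nth-term test is INCONCLUSIVE
(Need other tests; this is actually a convergent p-series with p=3 > 1)

Inconclusive (lim aₙ = 0; need another test)


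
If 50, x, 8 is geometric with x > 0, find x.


GM = √(50×8) = √400 = 20

GM = 20


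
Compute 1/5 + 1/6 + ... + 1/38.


Σₖ₌5^38 1/k = 1/5 + 1/6 + 1/7 + ... + 1/38
= 1041662132909233/485721041551200
≈ 2.1446

Sum = 1041662132909233/485721041551200 ≈ 2.1446


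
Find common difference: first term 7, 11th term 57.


d = (aₙ - a₁)/(n-1)
= (57 - 7)/(11-1)
= 50/10 = 5

d = 5


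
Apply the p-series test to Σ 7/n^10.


p-series test: Σ c/n^p converges if p > 1, diverges if p ≤ 1 (constant c > 0 doesn't affect convergence).
p = 10
10 > 1 → CONVERGES

Converges (p = 10 > 1)


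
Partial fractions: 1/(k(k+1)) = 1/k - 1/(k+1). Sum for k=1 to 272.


1/(k(k+1)) = 1/k - 1/(k+1) (partial fractions)
Telescoping: Σ = 1 - 1/273 = 272/273

Sum = 272/273


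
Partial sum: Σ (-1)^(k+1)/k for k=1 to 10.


S = 1 - 1/2 + 1/3 - 1/4 + 1/5 - 1/6 + 1/7 - 1/8 ± ...
= 0.6456
(Full series converges to +ln(2) ≈ +0.6931)

S_10 = 0.6456


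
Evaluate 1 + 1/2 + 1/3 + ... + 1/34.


H_34 = 1/1 + 1/2 + 1/3 + ... + 1/34
= 54062195834749/13127595717600
≈ 4.1182

H_34 = 54062195834749/13127595717600 ≈ 4.1182


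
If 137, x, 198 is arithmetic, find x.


AM = (137 + 198)/2 = 335/2 = 167.5

AM = 167.5


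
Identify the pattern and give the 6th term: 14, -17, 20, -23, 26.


Pattern: alternating sign, magnitude arithmetic (d=3)
Terms: 14, -17, 20, -23, 26
Next term = -29

Next term = -29


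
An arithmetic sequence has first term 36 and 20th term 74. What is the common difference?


d = (aₙ - a₁)/(n-1)
= (74 - 36)/(20-1)
= 38/19 = 2

d = 2


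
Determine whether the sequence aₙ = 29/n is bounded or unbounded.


a₁ = 29, a₂ = 29/2, a₃ = 29/3, ...
0 < aₙ ≤ 29 for all n ≥ 1
Lower bound: 0, Upper bound: 29
The sequence IS bounded

Bounded (0 < aₙ ≤ 29)


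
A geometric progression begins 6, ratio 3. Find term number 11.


aₙ = a₁·r^(n-1)
= 6×3^10
= 6×59049
= 354294

a_11 = 354294


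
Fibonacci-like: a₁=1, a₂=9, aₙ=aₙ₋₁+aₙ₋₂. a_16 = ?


Computing iteratively: 1, 9, 10, 19, 29, 48, 77, 125, 202, 327, 529, 856, ...
a_16 = 5867

a_16 = 5867


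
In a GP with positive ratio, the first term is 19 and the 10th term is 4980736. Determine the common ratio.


r^(n-1) = aₙ/a₁
r^9 = 4980736/19 = 262144
r = 262144^(1/9)
= 4

r = 4


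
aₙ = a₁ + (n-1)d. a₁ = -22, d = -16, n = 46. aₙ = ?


aₙ = a₁ + (n-1)d
= -22 + (46-1)×-16
= -22 - 720
= -742

a_46 = -742


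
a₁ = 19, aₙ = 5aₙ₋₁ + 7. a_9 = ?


Computing step by step:
a_1 = 19
a_2 = 102
a_3 = 517
a_4 = 2592
a_5 = 12967
a_6 = 64842
a_7 = 324217
a_8 = 1621092
a_9 = 8105467


a_9 = 8105467


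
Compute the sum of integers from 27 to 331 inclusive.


Σₖ₌27^331 k = Σₖ₌₁^331 k − Σₖ₌₁^26 k
= 331·332/2 − 26·27/2
= 54946 − 351 = 54595

Σk = 54595


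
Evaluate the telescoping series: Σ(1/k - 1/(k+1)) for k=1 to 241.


Telescoping: adjacent terms cancel.
= 1/1 - 1/242
= 1 - 1/242 = 241/242

Sum = 241/242


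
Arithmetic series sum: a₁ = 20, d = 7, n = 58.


aₙ = 20 + (58-1)×7 = 419
Sₙ = n(a₁+aₙ)/2 = 58×(20+419)/2
= 58×439/2 = 12731

S_58 = 12731


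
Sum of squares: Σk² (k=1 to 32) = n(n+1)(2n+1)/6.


n = 32
n(n+1)(2n+1)/6 = 32×33×65/6
= 68640/6 = 11440

Σk² = 11440


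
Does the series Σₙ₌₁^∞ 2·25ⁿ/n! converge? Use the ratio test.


aₙ = 2·25^n/n!
a_{n+1}/aₙ = 25^(n+1)/(n+1)! × n!/25^n  (constant 2 cancels)
= 25/(n+1)
L = lim(n→∞) 25/(n+1) = 0
L < 1 → series CONVERGES

Converges (ratio test: L = 0 < 1)


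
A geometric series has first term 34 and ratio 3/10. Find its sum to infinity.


S∞ = a₁/(1-r) = 34/(1 - 3/10)
= 34/(7/10)
= 340/7

S∞ = 340/7


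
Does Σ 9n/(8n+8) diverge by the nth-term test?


lim(n→∞) 9n/(8n+8) = 9/8 = 9/8  (divide numerator and denominator by n)
lim aₙ = 9/8 ≠ 0 → series DIVERGES

Diverges (lim aₙ = 9/8 ≠ 0)


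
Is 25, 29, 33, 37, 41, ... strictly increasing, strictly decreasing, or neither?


Differences: 4, 4, 4, 4
All differences > 0 → strictly INCREASING

Monotonically increasing


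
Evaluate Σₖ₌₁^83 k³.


n(n+1)/2 = 83×84/2 = 3486
Σk³ = 3486² = 12152196

Σk³ = 12152196


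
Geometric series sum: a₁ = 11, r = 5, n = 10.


Sₙ = 11×(5^10 - 1)/(5 - 1)
= 11×(9765625 - 1)/4
= 11×9765624/4
= 26855466

S_10 = 26855466


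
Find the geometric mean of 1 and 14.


GM = √(1×14) = √14 = 3.7417

GM = 3.7417


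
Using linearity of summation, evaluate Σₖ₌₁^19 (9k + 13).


Σ(9k+13) = 9·Σk + 13·n
= 9·190 + 13·19
= 1710 + 247 = 1957

Σ = 1957


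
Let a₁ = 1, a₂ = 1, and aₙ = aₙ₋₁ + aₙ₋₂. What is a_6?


Computing iteratively: 1, 1, 2, 3, 5, 8
a_6 = 8

a_6 = 8


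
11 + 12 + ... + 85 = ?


Σₖ₌11^85 k = Σₖ₌₁^85 k − Σₖ₌₁^10 k
= 85·86/2 − 10·11/2
= 3655 − 55 = 3600

Σk = 3600


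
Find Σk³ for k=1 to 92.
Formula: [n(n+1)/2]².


n(n+1)/2 = 92×93/2 = 4278
Σk³ = 4278² = 18301284

Σk³ = 18301284


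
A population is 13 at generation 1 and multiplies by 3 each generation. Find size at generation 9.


aₙ = a₁·r^(n-1)
= 13×3^8
= 13×6561
= 85293

a_9 = 85293


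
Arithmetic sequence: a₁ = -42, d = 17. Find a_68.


aₙ = a₁ + (n-1)d
= -42 + (68-1)×17
= -42 + 1139
= 1097

a_68 = 1097


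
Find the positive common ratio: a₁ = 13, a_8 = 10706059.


r^(n-1) = aₙ/a₁
r^7 = 10706059/13 = 823543
r = 823543^(1/7)
= 7

r = 7


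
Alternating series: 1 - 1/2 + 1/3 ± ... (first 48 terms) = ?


S = 1 - 1/2 + 1/3 - 1/4 + 1/5 - 1/6 + 1/7 - 1/8 ± ...
= 0.6828
(Full series converges to +ln(2) ≈ +0.6931)

S_48 = 0.6828


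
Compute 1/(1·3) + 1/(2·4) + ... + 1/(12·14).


1/(k(k+2)) = (1/2)·(1/k - 1/(k+2)) (partial fractions)
Telescoping: Σ = (1/2)·(1 + 1/2 - 1/13 - 1/14) = 123/182

Sum = 123/182


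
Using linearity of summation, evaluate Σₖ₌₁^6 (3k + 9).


Σ(3k+9) = 3·Σk + 9·n
= 3·21 + 9·6
= 63 + 54 = 117

Σ = 117


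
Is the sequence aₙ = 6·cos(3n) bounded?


For all n, -1 ≤ cos(3n) ≤ 1, so -6 ≤ 6·cos(3n) ≤ 6
Lower bound: -6, Upper bound: 6
The sequence IS bounded

Bounded (-6 ≤ aₙ ≤ 6)


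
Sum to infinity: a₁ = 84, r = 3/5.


S∞ = a₁/(1-r) = 84/(1 - 3/5)
= 84/(2/5)
= 210

S∞ = 210


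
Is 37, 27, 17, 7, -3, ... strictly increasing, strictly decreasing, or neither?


Differences: -10, -10, -10, -10
All differences < 0 → strictly DECREASING

Monotonically decreasing


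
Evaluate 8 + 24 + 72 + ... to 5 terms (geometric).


Sₙ = 8×(3^5 - 1)/(3 - 1)
= 8×(243 - 1)/2
= 8×242/2
= 968

S_5 = 968


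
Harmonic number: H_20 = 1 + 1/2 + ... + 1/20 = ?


H_20 = 1/1 + 1/2 + 1/3 + ... + 1/20
= 55835135/15519504
≈ 3.5977

H_20 = 55835135/15519504 ≈ 3.5977


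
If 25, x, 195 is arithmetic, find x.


AM = (25 + 195)/2 = 220/2 = 110

AM = 110


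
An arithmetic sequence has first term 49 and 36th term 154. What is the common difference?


d = (aₙ - a₁)/(n-1)
= (154 - 49)/(36-1)
= 105/35 = 3

d = 3


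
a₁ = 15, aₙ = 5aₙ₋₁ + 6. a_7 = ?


Computing step by step:
a_1 = 15
a_2 = 81
a_3 = 411
a_4 = 2061
a_5 = 10311
a_6 = 51561
a_7 = 257811


a_7 = 257811


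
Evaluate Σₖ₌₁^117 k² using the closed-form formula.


n = 117
n(n+1)(2n+1)/6 = 117×118×235/6
= 3244410/6 = 540735

Σk² = 540735


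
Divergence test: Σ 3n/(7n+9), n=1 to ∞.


lim(n→∞) 3n/(7n+9) = 3/7 = 3/7  (divide numerator and denominator by n)
lim aₙ = 3/7 ≠ 0 → series DIVERGES

Diverges (lim aₙ = 3/7 ≠ 0)


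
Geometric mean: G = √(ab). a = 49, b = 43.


GM = √(49×43) = √2107 = 45.9021

GM = 45.9021


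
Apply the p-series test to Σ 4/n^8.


p-series test: Σ c/n^p converges if p > 1, diverges if p ≤ 1 (constant c > 0 doesn't affect convergence).
p = 8
8 > 1 → CONVERGES

Converges (p = 8 > 1)


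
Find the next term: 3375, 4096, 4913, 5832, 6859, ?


Pattern: perfect cubes: n³
Terms: 3375, 4096, 4913, 5832, 6859
Next term = 8000

Next term = 8000


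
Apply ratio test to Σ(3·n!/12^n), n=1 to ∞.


aₙ = 3·n!/12^n
a_{n+1}/aₙ = (n+1)!/12^(n+1) × 12^n/n!  (constant 3 cancels)
= (n+1)/12
L = lim(n→∞) (n+1)/12 = ∞
L > 1 → series DIVERGES

Diverges (ratio test: L = ∞ > 1)


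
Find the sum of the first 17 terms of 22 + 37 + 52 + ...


aₙ = 22 + (17-1)×15 = 262
Sₙ = n(a₁+aₙ)/2 = 17×(22+262)/2
= 17×284/2 = 2414

S_17 = 2414


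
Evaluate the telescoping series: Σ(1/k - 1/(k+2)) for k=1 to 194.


Telescoping with gap 2: two head and two tail terms survive.
= (1 + 1/2) - (1/195 + 1/196)
= 3/2 - 1/195 - 1/196 = 56939/38220

Sum = 56939/38220


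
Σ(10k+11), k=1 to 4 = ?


Σ(10k+11) = 10·Σk + 11·n
= 10·10 + 11·4
= 100 + 44 = 144

Σ = 144


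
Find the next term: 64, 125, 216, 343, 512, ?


Pattern: perfect cubes: n³
Terms: 64, 125, 216, 343, 512
Next term = 729

Next term = 729


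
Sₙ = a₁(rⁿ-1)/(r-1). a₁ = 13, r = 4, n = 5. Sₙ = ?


Sₙ = 13×(4^5 - 1)/(4 - 1)
= 13×(1024 - 1)/3
= 13×1023/3
= 4433

S_5 = 4433


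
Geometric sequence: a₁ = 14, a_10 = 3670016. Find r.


r^(n-1) = aₙ/a₁
r^9 = 3670016/14 = 262144
r = 262144^(1/9)
= 4

r = 4


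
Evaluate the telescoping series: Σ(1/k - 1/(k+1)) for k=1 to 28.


Telescoping: adjacent terms cancel.
= 1/1 - 1/29
= 1 - 1/29 = 28/29

Sum = 28/29


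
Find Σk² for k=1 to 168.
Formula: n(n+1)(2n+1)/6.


n = 168
n(n+1)(2n+1)/6 = 168×169×337/6
= 9568104/6 = 1594684

Σk² = 1594684


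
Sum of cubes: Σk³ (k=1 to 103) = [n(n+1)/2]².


n(n+1)/2 = 103×104/2 = 5356
Σk³ = 5356² = 28686736

Σk³ = 28686736


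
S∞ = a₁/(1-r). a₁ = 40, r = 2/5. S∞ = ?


S∞ = a₁/(1-r) = 40/(1 - 2/5)
= 40/(3/5)
= 200/3

S∞ = 200/3


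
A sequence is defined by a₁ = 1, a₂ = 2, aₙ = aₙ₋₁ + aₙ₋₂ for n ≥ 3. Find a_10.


Computing iteratively: 1, 2, 3, 5, 8, 13, 21, 34, 55, 89
a_10 = 89

a_10 = 89


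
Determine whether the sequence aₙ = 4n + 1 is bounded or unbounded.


aₙ = 4n + 1 → as n→∞, aₙ→∞
No finite upper bound exists
The sequence is UNBOUNDED

Unbounded (aₙ → ∞ as n → ∞)


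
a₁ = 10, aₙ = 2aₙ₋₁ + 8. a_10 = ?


Computing step by step:
a_1 = 10
a_2 = 28
a_3 = 64
a_4 = 136
a_5 = 280
a_6 = 568
a_7 = 1144
a_8 = 2296
a_9 = 4600
a_10 = 9208


a_10 = 9208


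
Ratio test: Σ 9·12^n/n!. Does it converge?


aₙ = 9·12^n/n!
a_{n+1}/aₙ = 12^(n+1)/(n+1)! × n!/12^n  (constant 9 cancels)
= 12/(n+1)
L = lim(n→∞) 12/(n+1) = 0
L < 1 → series CONVERGES

Converges (ratio test: L = 0 < 1)


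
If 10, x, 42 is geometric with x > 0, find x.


GM = √(10×42) = √420 = 20.4939

GM = 20.4939


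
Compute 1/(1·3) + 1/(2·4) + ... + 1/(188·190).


1/(k(k+2)) = (1/2)·(1/k - 1/(k+2)) (partial fractions)
Telescoping: Σ = (1/2)·(1 + 1/2 - 1/189 - 1/190) = 26743/35910

Sum = 26743/35910


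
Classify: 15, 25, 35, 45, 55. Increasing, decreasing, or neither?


Differences: 10, 10, 10, 10
All differences > 0 → strictly INCREASING

Monotonically increasing


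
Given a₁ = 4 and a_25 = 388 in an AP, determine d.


d = (aₙ - a₁)/(n-1)
= (388 - 4)/(25-1)
= 384/24 = 16

d = 16


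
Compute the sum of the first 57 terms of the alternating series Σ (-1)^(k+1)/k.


S = 1 - 1/2 + 1/3 - 1/4 + 1/5 - 1/6 + 1/7 - 1/8 ± ...
= 0.7018
(Full series converges to +ln(2) ≈ +0.6931)

S_57 = 0.7018


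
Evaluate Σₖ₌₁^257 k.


n(n+1)/2 = 257×258/2 = 66306/2 = 33153

Σk = 33153


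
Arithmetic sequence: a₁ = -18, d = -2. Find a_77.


aₙ = a₁ + (n-1)d
= -18 + (77-1)×-2
= -18 - 152
= -170

a_77 = -170


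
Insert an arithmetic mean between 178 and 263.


AM = (178 + 263)/2 = 441/2 = 220.5

AM = 220.5


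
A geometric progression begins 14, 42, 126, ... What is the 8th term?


aₙ = a₁·r^(n-1)
= 14×3^7
= 14×2187
= 30618

a_8 = 30618


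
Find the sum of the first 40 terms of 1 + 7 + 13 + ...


aₙ = 1 + (40-1)×6 = 235
Sₙ = n(a₁+aₙ)/2 = 40×(1+235)/2
= 40×236/2 = 4720

S_40 = 4720


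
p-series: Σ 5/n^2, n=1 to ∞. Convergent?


p-series test: Σ c/n^p converges if p > 1, diverges if p ≤ 1 (constant c > 0 doesn't affect convergence).
p = 2
2 > 1 → CONVERGES

Converges (p = 2 > 1)


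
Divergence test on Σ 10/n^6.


lim(n→∞) 10/n^6 = 0
lim aₙ = 0 → nth-term test is INCONCLUSIVE
(Need other tests; this is actually a convergent p-series with p=6 > 1)

Inconclusive (lim aₙ = 0; need another test)


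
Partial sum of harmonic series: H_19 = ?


H_19 = 1/1 + 1/2 + 1/3 + ... + 1/19
= 275295799/77597520
≈ 3.5477

H_19 = 275295799/77597520 ≈ 3.5477


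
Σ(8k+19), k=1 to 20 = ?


Σ(8k+19) = 8·Σk + 19·n
= 8·210 + 19·20
= 1680 + 380 = 2060

Σ = 2060


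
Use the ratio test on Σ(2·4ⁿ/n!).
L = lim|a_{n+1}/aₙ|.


aₙ = 2·4^n/n!
a_{n+1}/aₙ = 4^(n+1)/(n+1)! × n!/4^n  (constant 2 cancels)
= 4/(n+1)
L = lim(n→∞) 4/(n+1) = 0
L < 1 → series CONVERGES

Converges (ratio test: L = 0 < 1)


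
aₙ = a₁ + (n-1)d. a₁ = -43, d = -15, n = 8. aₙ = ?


aₙ = a₁ + (n-1)d
= -43 + (8-1)×-15
= -43 - 105
= -148

a_8 = -148


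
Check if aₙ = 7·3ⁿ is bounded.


aₙ = 7·3ⁿ → as n→∞, aₙ→∞ (since base 3 > 1)
No finite upper bound exists
The sequence is UNBOUNDED

Unbounded (aₙ → ∞ as n → ∞)


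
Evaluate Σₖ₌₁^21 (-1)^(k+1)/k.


S = 1 - 1/2 + 1/3 - 1/4 + 1/5 - 1/6 + 1/7 - 1/8 ± ...
= 0.7164
(Full series converges to +ln(2) ≈ +0.6931)

S_21 = 0.7164


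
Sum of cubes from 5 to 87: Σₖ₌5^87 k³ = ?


Σₖ₌5^87 k³ = [87·88/2]² − [4·5/2]²
= 14653584 − 100 = 14653484

Σk³ = 14653484


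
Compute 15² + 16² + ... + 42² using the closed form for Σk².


Σₖ₌15^42 k² = Σₖ₌₁^42 k² − Σₖ₌₁^14 k²
= 42·43·85/6 − 14·15·29/6
= 25585 − 1015 = 24570

Σk² = 24570


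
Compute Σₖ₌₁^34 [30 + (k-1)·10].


aₙ = 30 + (34-1)×10 = 360
Sₙ = n(a₁+aₙ)/2 = 34×(30+360)/2
= 34×390/2 = 6630

S_34 = 6630


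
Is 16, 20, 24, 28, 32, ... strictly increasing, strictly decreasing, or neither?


Differences: 4, 4, 4, 4
All differences > 0 → strictly INCREASING

Monotonically increasing


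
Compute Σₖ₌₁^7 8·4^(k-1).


Sₙ = 8×(4^7 - 1)/(4 - 1)
= 8×(16384 - 1)/3
= 8×16383/3
= 43688

S_7 = 43688


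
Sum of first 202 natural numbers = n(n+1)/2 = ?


n(n+1)/2 = 202×203/2 = 41006/2 = 20503

Σk = 20503


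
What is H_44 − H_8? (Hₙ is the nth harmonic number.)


Σₖ₌9^44 1/k = 1/9 + 1/10 + 1/11 + ... + 1/44
= 15588182086317806089/9419588158802421600
≈ 1.6549

Sum = 15588182086317806089/9419588158802421600 ≈ 1.6549


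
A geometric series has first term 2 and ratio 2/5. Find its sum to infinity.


S∞ = a₁/(1-r) = 2/(1 - 2/5)
= 2/(3/5)
= 10/3

S∞ = 10/3


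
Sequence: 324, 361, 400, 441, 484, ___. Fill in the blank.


Pattern: perfect squares: n²
Terms: 324, 361, 400, 441, 484
Next term = 529

Next term = 529


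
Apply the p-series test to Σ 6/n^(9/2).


p-series test: Σ c/n^p converges if p > 1, diverges if p ≤ 1 (constant c > 0 doesn't affect convergence).
p = 9/2
9/2 > 1 → CONVERGES

Converges (p = 9/2 > 1)


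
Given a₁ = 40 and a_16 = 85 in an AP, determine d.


d = (aₙ - a₁)/(n-1)
= (85 - 40)/(16-1)
= 45/15 = 3

d = 3


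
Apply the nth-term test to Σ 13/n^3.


lim(n→∞) 13/n^3 = 0
lim aₙ = 0 → nth-term test is INCONCLUSIVE
(Need other tests; this is actually a convergent p-series with p=3 > 1)

Inconclusive (lim aₙ = 0; need another test)


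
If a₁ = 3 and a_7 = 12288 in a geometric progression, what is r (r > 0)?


r^(n-1) = aₙ/a₁
r^6 = 12288/3 = 4096
r = 4096^(1/6)
= ±4; taking r > 0 gives r = 4

r = 4


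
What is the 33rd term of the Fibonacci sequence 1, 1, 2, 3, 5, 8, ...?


Fibonacci sequence: 1, 1, 2, 3, 5, 8, 13, 21, 34, 55, 89, ...
F(33) = 3524578

F(33) = 3524578


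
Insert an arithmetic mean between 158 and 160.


AM = (158 + 160)/2 = 318/2 = 159

AM = 159


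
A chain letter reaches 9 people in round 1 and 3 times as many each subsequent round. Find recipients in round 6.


aₙ = a₁·r^(n-1)
= 9×3^5
= 9×243
= 2187

a_6 = 2187


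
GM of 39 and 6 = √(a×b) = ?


GM = √(39×6) = √234 = 15.2971

GM = 15.2971


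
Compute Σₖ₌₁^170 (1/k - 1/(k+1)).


Telescoping: adjacent terms cancel.
= 1/1 - 1/171
= 1 - 1/171 = 170/171

Sum = 170/171


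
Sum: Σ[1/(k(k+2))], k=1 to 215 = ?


1/(k(k+2)) = (1/2)·(1/k - 1/(k+2)) (partial fractions)
Telescoping: Σ = (1/2)·(1 + 1/2 - 1/216 - 1/217) = 69875/93744

Sum = 69875/93744


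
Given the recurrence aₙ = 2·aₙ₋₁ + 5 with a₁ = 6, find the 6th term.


Computing step by step:
a_1 = 6
a_2 = 17
a_3 = 39
a_4 = 83
a_5 = 171
a_6 = 347


a_6 = 347


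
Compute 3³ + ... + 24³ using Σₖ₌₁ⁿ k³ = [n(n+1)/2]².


Σₖ₌3^24 k³ = [24·25/2]² − [2·3/2]²
= 90000 − 9 = 89991

Σk³ = 89991


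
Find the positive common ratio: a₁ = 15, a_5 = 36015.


r^(n-1) = aₙ/a₁
r^4 = 36015/15 = 2401
r = 2401^(1/4)
= ±7; taking r > 0 gives r = 7

r = 7


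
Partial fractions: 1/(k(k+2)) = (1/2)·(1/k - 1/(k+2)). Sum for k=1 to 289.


1/(k(k+2)) = (1/2)·(1/k - 1/(k+2)) (partial fractions)
Telescoping: Σ = (1/2)·(1 + 1/2 - 1/290 - 1/291) = 31501/42195

Sum = 31501/42195


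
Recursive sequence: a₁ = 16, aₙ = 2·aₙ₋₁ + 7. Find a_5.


Computing step by step:
a_1 = 16
a_2 = 39
a_3 = 85
a_4 = 177
a_5 = 361


a_5 = 361


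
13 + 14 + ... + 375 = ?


Σₖ₌13^375 k = Σₖ₌₁^375 k − Σₖ₌₁^12 k
= 375·376/2 − 12·13/2
= 70500 − 78 = 70422

Σk = 70422


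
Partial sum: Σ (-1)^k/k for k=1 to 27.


S = -1 + 1/2 - 1/3 + 1/4 - 1/5 + 1/6 - 1/7 + 1/8 ± ...
= -0.7113
(Full series converges to -ln(2) ≈ -0.6931)

S_27 = -0.7113


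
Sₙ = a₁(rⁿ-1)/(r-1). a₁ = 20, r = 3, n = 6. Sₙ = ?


Sₙ = 20×(3^6 - 1)/(3 - 1)
= 20×(729 - 1)/2
= 20×728/2
= 7280

S_6 = 7280


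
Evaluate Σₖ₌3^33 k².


Σₖ₌3^33 k² = Σₖ₌₁^33 k² − Σₖ₌₁^2 k²
= 33·34·67/6 − 2·3·5/6
= 12529 − 5 = 12524

Σk² = 12524


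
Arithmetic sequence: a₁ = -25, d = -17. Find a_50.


aₙ = a₁ + (n-1)d
= -25 + (50-1)×-17
= -25 - 833
= -858

a_50 = -858


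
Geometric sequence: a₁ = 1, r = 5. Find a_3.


aₙ = a₁·r^(n-1)
= 1×5^2
= 1×25
= 25

a_3 = 25


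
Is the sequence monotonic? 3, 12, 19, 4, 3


Differences: 9, 7, -15, -1
Difference at position 1 is +9 (> 0) but position 3 is -15 (< 0) — sequence both rises and falls
→ NOT monotonic

Not monotonic


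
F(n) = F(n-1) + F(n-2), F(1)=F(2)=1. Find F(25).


Fibonacci sequence: 1, 1, 2, 3, 5, 8, 13, 21, 34, 55, 89, ...
F(25) = 75025

F(25) = 75025


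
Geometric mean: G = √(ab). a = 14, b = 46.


GM = √(14×46) = √644 = 25.3772

GM = 25.3772


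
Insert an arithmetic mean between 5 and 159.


AM = (5 + 159)/2 = 164/2 = 82

AM = 82


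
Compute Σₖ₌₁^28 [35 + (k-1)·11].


aₙ = 35 + (28-1)×11 = 332
Sₙ = n(a₁+aₙ)/2 = 28×(35+332)/2
= 28×367/2 = 5138

S_28 = 5138


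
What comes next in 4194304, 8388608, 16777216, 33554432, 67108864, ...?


Pattern: powers of 2: 2ⁿ
Terms: 4194304, 8388608, 16777216, 33554432, 67108864
Next term = 134217728

Next term = 134217728


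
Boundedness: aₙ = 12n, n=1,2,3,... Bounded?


aₙ = 12n → as n→∞, aₙ→∞
No finite upper bound exists
The sequence is UNBOUNDED

Unbounded (aₙ → ∞ as n → ∞)


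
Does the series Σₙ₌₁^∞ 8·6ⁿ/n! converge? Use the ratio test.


aₙ = 8·6^n/n!
a_{n+1}/aₙ = 6^(n+1)/(n+1)! × n!/6^n  (constant 8 cancels)
= 6/(n+1)
L = lim(n→∞) 6/(n+1) = 0
L < 1 → series CONVERGES

Converges (ratio test: L = 0 < 1)


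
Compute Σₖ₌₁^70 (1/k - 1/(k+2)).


Telescoping with gap 2: two head and two tail terms survive.
= (1 + 1/2) - (1/71 + 1/72)
= 3/2 - 1/71 - 1/72 = 7525/5112

Sum = 7525/5112


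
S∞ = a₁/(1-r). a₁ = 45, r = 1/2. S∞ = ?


S∞ = a₁/(1-r) = 45/(1 - 1/2)
= 45/(1/2)
= 90

S∞ = 90


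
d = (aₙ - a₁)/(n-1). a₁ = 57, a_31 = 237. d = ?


d = (aₙ - a₁)/(n-1)
= (237 - 57)/(31-1)
= 180/30 = 6

d = 6


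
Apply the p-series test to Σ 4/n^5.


p-series test: Σ c/n^p converges if p > 1, diverges if p ≤ 1 (constant c > 0 doesn't affect convergence).
p = 5
5 > 1 → CONVERGES

Converges (p = 5 > 1)


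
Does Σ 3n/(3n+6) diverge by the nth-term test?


lim(n→∞) 3n/(3n+6) = 3/3 = 1  (divide numerator and denominator by n)
lim aₙ = 1 ≠ 0 → series DIVERGES

Diverges (lim aₙ = 1 ≠ 0)


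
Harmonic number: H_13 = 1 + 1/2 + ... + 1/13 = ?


H_13 = 1/1 + 1/2 + 1/3 + ... + 1/13
= 1145993/360360
≈ 3.1801

H_13 = 1145993/360360 ≈ 3.1801


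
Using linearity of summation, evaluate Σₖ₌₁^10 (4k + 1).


Σ(4k+1) = 4·Σk + 1·n
= 4·55 + 1·10
= 220 + 10 = 230

Σ = 230


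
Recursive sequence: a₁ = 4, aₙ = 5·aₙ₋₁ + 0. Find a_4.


Computing step by step:
a_1 = 4
a_2 = 20
a_3 = 100
a_4 = 500


a_4 = 500


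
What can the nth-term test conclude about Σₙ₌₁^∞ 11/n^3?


lim(n→∞) 11/n^3 = 0
lim aₙ = 0 → nth-term test is INCONCLUSIVE
(Need other tests; this is actually a convergent p-series with p=3 > 1)

Inconclusive (lim aₙ = 0; need another test)


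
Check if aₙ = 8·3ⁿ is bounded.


aₙ = 8·3ⁿ → as n→∞, aₙ→∞ (since base 3 > 1)
No finite upper bound exists
The sequence is UNBOUNDED

Unbounded (aₙ → ∞ as n → ∞)


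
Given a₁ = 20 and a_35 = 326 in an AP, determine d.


d = (aₙ - a₁)/(n-1)
= (326 - 20)/(35-1)
= 306/34 = 9

d = 9


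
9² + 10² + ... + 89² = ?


Σₖ₌9^89 k² = Σₖ₌₁^89 k² − Σₖ₌₁^8 k²
= 89·90·179/6 − 8·9·17/6
= 238965 − 204 = 238761

Σk² = 238761


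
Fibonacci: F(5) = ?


Fibonacci sequence: 1, 1, 2, 3, 5
F(5) = 5

F(5) = 5


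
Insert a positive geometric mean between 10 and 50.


GM = √(10×50) = √500 = 22.3607

GM = 22.3607


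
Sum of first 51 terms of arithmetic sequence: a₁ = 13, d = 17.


aₙ = 13 + (51-1)×17 = 863
Sₙ = n(a₁+aₙ)/2 = 51×(13+863)/2
= 51×876/2 = 22338

S_51 = 22338


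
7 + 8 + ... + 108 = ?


Σₖ₌7^108 k = Σₖ₌₁^108 k − Σₖ₌₁^6 k
= 108·109/2 − 6·7/2
= 5886 − 21 = 5865

Σk = 5865


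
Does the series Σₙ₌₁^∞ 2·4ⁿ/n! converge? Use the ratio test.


aₙ = 2·4^n/n!
a_{n+1}/aₙ = 4^(n+1)/(n+1)! × n!/4^n  (constant 2 cancels)
= 4/(n+1)
L = lim(n→∞) 4/(n+1) = 0
L < 1 → series CONVERGES

Converges (ratio test: L = 0 < 1)


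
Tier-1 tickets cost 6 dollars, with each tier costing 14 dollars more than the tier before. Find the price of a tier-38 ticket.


aₙ = a₁ + (n-1)d
= 6 + (38-1)×14
= 6 + 518
= 524

a_38 = 524


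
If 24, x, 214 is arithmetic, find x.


AM = (24 + 214)/2 = 238/2 = 119

AM = 119


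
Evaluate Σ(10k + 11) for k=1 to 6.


Σ(10k+11) = 10·Σk + 11·n
= 10·21 + 11·6
= 210 + 66 = 276

Σ = 276


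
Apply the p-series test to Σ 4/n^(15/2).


p-series test: Σ c/n^p converges if p > 1, diverges if p ≤ 1 (constant c > 0 doesn't affect convergence).
p = 15/2
15/2 > 1 → CONVERGES

Converges (p = 15/2 > 1)


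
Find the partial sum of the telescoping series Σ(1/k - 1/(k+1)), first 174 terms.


Telescoping: adjacent terms cancel.
= 1/1 - 1/175
= 1 - 1/175 = 174/175

Sum = 174/175


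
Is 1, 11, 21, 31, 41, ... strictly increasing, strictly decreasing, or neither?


Differences: 10, 10, 10, 10
All differences > 0 → strictly INCREASING

Monotonically increasing


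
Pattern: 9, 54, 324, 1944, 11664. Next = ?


Pattern: geometric (r=6)
Terms: 9, 54, 324, 1944, 11664
Next term = 69984

Next term = 69984


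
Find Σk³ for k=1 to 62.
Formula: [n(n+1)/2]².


n(n+1)/2 = 62×63/2 = 1953
Σk³ = 1953² = 3814209

Σk³ = 3814209


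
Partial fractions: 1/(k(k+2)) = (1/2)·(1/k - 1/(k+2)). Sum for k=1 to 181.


1/(k(k+2)) = (1/2)·(1/k - 1/(k+2)) (partial fractions)
Telescoping: Σ = (1/2)·(1 + 1/2 - 1/182 - 1/183) = 24797/33306

Sum = 24797/33306


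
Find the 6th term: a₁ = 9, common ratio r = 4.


aₙ = a₁·r^(n-1)
= 9×4^5
= 9×1024
= 9216

a_6 = 9216


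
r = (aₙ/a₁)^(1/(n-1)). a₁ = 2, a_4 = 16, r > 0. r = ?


r^(n-1) = aₙ/a₁
r^3 = 16/2 = 8
r = 8^(1/3)
= 2

r = 2


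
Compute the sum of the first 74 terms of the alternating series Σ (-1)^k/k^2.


S = -1 + 1/4 - 1/9 + 1/16 - 1/25 + 1/36 - 1/49 + 1/64 ± ...
= -0.8224
(Full series converges to -π²/12 ≈ -0.8225)

S_74 = -0.8224


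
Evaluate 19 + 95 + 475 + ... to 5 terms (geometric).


Sₙ = 19×(5^5 - 1)/(5 - 1)
= 19×(3125 - 1)/4
= 19×3124/4
= 14839

S_5 = 14839


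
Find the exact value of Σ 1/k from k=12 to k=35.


Σₖ₌12^35 1/k = 1/12 + 1/13 + 1/14 + ... + 1/35
= 23246993153717/20629078984800
≈ 1.1269

Sum = 23246993153717/20629078984800 ≈ 1.1269


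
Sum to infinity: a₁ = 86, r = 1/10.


S∞ = a₁/(1-r) = 86/(1 - 1/10)
= 86/(9/10)
= 860/9

S∞ = 860/9


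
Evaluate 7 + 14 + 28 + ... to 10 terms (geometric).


Sₙ = 7×(2^10 - 1)/(2 - 1)
= 7×(1024 - 1)/1
= 7×1023/1
= 7161

S_10 = 7161


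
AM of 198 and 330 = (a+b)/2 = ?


AM = (198 + 330)/2 = 528/2 = 264

AM = 264


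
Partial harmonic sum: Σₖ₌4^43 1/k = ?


Σₖ₌4^43 1/k = 1/4 + 1/5 + 1/6 + ... + 1/43
= 307869487527576617/122332313750680800
≈ 2.5167

Sum = 307869487527576617/122332313750680800 ≈ 2.5167


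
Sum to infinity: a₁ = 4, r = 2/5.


S∞ = a₁/(1-r) = 4/(1 - 2/5)
= 4/(3/5)
= 20/3

S∞ = 20/3


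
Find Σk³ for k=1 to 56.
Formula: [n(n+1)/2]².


n(n+1)/2 = 56×57/2 = 1596
Σk³ = 1596² = 2547216

Σk³ = 2547216


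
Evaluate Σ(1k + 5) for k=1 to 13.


Σ(1k+5) = 1·Σk + 5·n
= 1·91 + 5·13
= 91 + 65 = 156

Σ = 156


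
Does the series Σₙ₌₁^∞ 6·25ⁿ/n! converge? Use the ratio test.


aₙ = 6·25^n/n!
a_{n+1}/aₙ = 25^(n+1)/(n+1)! × n!/25^n  (constant 6 cancels)
= 25/(n+1)
L = lim(n→∞) 25/(n+1) = 0
L < 1 → series CONVERGES

Converges (ratio test: L = 0 < 1)


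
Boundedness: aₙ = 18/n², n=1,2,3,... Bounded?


a₁ = 18, a₂ = 18/4, a₃ = 18/9, ...
0 < aₙ ≤ 18 for all n ≥ 1
The sequence IS bounded

Bounded (0 < aₙ ≤ 18)


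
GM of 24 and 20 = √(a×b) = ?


GM = √(24×20) = √480 = 21.9089

GM = 21.9089


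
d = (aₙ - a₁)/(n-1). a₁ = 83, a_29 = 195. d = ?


d = (aₙ - a₁)/(n-1)
= (195 - 83)/(29-1)
= 112/28 = 4

d = 4


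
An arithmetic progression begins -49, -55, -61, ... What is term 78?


aₙ = a₁ + (n-1)d
= -49 + (78-1)×-6
= -49 - 462
= -511

a_78 = -511


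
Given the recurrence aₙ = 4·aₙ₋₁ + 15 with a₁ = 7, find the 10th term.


Computing step by step:
a_1 = 7
a_2 = 43
a_3 = 187
a_4 = 763
a_5 = 3067
a_6 = 12283
a_7 = 49147
a_8 = 196603
a_9 = 786427
a_10 = 3145723


a_10 = 3145723


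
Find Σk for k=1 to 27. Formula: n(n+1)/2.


n(n+1)/2 = 27×28/2 = 756/2 = 378

Σk = 378


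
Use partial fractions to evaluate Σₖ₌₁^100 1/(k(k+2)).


1/(k(k+2)) = (1/2)·(1/k - 1/(k+2)) (partial fractions)
Telescoping: Σ = (1/2)·(1 + 1/2 - 1/101 - 1/102) = 7625/10302

Sum = 7625/10302


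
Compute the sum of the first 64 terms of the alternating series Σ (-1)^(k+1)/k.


S = 1 - 1/2 + 1/3 - 1/4 + 1/5 - 1/6 + 1/7 - 1/8 ± ...
= 0.6854
(Full series converges to +ln(2) ≈ +0.6931)

S_64 = 0.6854


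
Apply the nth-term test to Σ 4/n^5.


lim(n→∞) 4/n^5 = 0
lim aₙ = 0 → nth-term test is INCONCLUSIVE
(Need other tests; this is actually a convergent p-series with p=5 > 1)

Inconclusive (lim aₙ = 0; need another test)


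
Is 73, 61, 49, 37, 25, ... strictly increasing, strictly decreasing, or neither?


Differences: -12, -12, -12, -12
All differences < 0 → strictly DECREASING

Monotonically decreasing


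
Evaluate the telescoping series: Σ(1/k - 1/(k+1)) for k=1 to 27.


Telescoping: adjacent terms cancel.
= 1/1 - 1/28
= 1 - 1/28 = 27/28

Sum = 27/28


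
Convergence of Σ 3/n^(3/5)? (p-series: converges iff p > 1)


p-series test: Σ c/n^p converges if p > 1, diverges if p ≤ 1 (constant c > 0 doesn't affect convergence).
p = 3/5
3/5 ≤ 1 → DIVERGES

Diverges (p = 3/5 ≤ 1)


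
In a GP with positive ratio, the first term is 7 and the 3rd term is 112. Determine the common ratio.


r^(n-1) = aₙ/a₁
r^2 = 112/7 = 16
r = 16^(1/2)
= ±4; taking r > 0 gives r = 4

r = 4


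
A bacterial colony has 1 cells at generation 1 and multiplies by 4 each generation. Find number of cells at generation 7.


aₙ = a₁·r^(n-1)
= 1×4^6
= 1×4096
= 4096

a_7 = 4096


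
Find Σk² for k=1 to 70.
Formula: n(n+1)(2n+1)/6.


n = 70
n(n+1)(2n+1)/6 = 70×71×141/6
= 700770/6 = 116795

Σk² = 116795


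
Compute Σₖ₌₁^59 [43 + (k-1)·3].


aₙ = 43 + (59-1)×3 = 217
Sₙ = n(a₁+aₙ)/2 = 59×(43+217)/2
= 59×260/2 = 7670

S_59 = 7670


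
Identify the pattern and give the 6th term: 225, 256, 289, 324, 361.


Pattern: perfect squares: n²
Terms: 225, 256, 289, 324, 361
Next term = 400

Next term = 400


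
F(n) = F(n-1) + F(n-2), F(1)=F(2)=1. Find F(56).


Fibonacci sequence: 1, 1, 2, 3, 5, 8, 13, 21, 34, 55, 89, ...
F(56) = 225851433717

F(56) = 225851433717


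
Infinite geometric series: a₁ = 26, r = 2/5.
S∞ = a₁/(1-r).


S∞ = a₁/(1-r) = 26/(1 - 2/5)
= 26/(3/5)
= 130/3

S∞ = 130/3


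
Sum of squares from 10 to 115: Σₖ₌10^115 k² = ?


Σₖ₌10^115 k² = Σₖ₌₁^115 k² − Σₖ₌₁^9 k²
= 115·116·231/6 − 9·10·19/6
= 513590 − 285 = 513305

Σk² = 513305


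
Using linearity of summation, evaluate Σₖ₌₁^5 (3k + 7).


Σ(3k+7) = 3·Σk + 7·n
= 3·15 + 7·5
= 45 + 35 = 80

Σ = 80


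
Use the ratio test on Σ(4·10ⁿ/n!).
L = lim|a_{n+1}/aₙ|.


aₙ = 4·10^n/n!
a_{n+1}/aₙ = 10^(n+1)/(n+1)! × n!/10^n  (constant 4 cancels)
= 10/(n+1)
L = lim(n→∞) 10/(n+1) = 0
L < 1 → series CONVERGES

Converges (ratio test: L = 0 < 1)


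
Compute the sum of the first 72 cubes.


n(n+1)/2 = 72×73/2 = 2628
Σk³ = 2628² = 6906384

Σk³ = 6906384


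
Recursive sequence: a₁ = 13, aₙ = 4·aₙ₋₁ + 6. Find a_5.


Computing step by step:
a_1 = 13
a_2 = 58
a_3 = 238
a_4 = 958
a_5 = 3838


a_5 = 3838


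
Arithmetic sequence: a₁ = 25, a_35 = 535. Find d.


d = (aₙ - a₁)/(n-1)
= (535 - 25)/(35-1)
= 510/34 = 15

d = 15


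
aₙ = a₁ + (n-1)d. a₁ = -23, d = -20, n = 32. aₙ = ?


aₙ = a₁ + (n-1)d
= -23 + (32-1)×-20
= -23 - 620
= -643

a_32 = -643


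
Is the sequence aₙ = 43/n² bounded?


a₁ = 43, a₂ = 43/4, a₃ = 43/9, ...
0 < aₙ ≤ 43 for all n ≥ 1
The sequence IS bounded

Bounded (0 < aₙ ≤ 43)


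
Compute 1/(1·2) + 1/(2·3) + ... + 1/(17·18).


1/(k(k+1)) = 1/k - 1/(k+1) (partial fractions)
Telescoping: Σ = 1 - 1/18 = 17/18

Sum = 17/18


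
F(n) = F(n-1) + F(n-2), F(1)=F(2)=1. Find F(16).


Fibonacci sequence: 1, 1, 2, 3, 5, 8, 13, 21, 34, 55, 89, ...
F(16) = 987

F(16) = 987


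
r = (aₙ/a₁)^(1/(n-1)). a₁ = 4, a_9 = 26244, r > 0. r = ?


r^(n-1) = aₙ/a₁
r^8 = 26244/4 = 6561
r = 6561^(1/8)
= ±3; taking r > 0 gives r = 3

r = 3


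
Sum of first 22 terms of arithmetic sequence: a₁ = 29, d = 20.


aₙ = 29 + (22-1)×20 = 449
Sₙ = n(a₁+aₙ)/2 = 22×(29+449)/2
= 22×478/2 = 5258

S_22 = 5258


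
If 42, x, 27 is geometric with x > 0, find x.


GM = √(42×27) = √1134 = 33.6749

GM = 33.6749


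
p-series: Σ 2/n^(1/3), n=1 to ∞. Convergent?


p-series test: Σ c/n^p converges if p > 1, diverges if p ≤ 1 (constant c > 0 doesn't affect convergence).
p = 1/3
1/3 ≤ 1 → DIVERGES

Diverges (p = 1/3 ≤ 1)


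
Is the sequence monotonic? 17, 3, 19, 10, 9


Differences: -14, 16, -9, -1
Difference at position 2 is +16 (> 0) but position 1 is -14 (< 0) — sequence both rises and falls
→ NOT monotonic

Not monotonic


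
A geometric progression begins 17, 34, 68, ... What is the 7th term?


aₙ = a₁·r^(n-1)
= 17×2^6
= 17×64
= 1088

a_7 = 1088


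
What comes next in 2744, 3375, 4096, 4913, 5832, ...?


Pattern: perfect cubes: n³
Terms: 2744, 3375, 4096, 4913, 5832
Next term = 6859

Next term = 6859


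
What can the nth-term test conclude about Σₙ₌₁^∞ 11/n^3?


lim(n→∞) 11/n^3 = 0
lim aₙ = 0 → nth-term test is INCONCLUSIVE
(Need other tests; this is actually a convergent p-series with p=3 > 1)

Inconclusive (lim aₙ = 0; need another test)


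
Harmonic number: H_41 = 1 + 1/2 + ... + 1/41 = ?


H_41 = 1/1 + 1/2 + 1/3 + ... + 1/41
= 85691034670497533/19914562703599200
≈ 4.3029

H_41 = 85691034670497533/19914562703599200 ≈ 4.3029


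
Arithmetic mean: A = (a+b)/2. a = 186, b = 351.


AM = (186 + 351)/2 = 537/2 = 268.5

AM = 268.5


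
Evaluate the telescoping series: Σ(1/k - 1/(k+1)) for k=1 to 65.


Telescoping: adjacent terms cancel.
= 1/1 - 1/66
= 1 - 1/66 = 65/66

Sum = 65/66


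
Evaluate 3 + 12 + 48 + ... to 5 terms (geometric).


Sₙ = 3×(4^5 - 1)/(4 - 1)
= 3×(1024 - 1)/3
= 3×1023/3
= 1023

S_5 = 1023


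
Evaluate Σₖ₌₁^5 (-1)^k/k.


S = -1 + 1/2 - 1/3 + 1/4 - 1/5
= -0.7833
(Full series converges to -ln(2) ≈ -0.6931)

S_5 = -0.7833


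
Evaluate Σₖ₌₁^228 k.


n(n+1)/2 = 228×229/2 = 52212/2 = 26106

Σk = 26106


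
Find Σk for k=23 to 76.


Σₖ₌23^76 k = Σₖ₌₁^76 k − Σₖ₌₁^22 k
= 76·77/2 − 22·23/2
= 2926 − 253 = 2673

Σk = 2673


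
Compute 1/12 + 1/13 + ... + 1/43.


Σₖ₌12^43 1/k = 1/12 + 1/13 + 1/14 + ... + 1/43
= 12529194618585504529/9419588158802421600
≈ 1.3301

Sum = 12529194618585504529/9419588158802421600 ≈ 1.3301


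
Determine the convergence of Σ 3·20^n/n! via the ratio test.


aₙ = 3·20^n/n!
a_{n+1}/aₙ = 20^(n+1)/(n+1)! × n!/20^n  (constant 3 cancels)
= 20/(n+1)
L = lim(n→∞) 20/(n+1) = 0
L < 1 → series CONVERGES

Converges (ratio test: L = 0 < 1)


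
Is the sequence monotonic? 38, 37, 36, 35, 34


Differences: -1, -1, -1, -1
All differences < 0 → strictly DECREASING

Monotonically decreasing


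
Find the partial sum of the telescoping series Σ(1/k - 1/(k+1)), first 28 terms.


Telescoping: adjacent terms cancel.
= 1/1 - 1/29
= 1 - 1/29 = 28/29

Sum = 28/29


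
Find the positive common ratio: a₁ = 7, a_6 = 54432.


r^(n-1) = aₙ/a₁
r^5 = 54432/7 = 7776
r = 7776^(1/5)
= 6

r = 6


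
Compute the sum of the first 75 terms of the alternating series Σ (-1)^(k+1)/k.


S = 1 - 1/2 + 1/3 - 1/4 + 1/5 - 1/6 + 1/7 - 1/8 ± ...
= 0.6998
(Full series converges to +ln(2) ≈ +0.6931)

S_75 = 0.6998


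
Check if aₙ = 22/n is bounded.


a₁ = 22, a₂ = 22/2, a₃ = 22/3, ...
0 < aₙ ≤ 22 for all n ≥ 1
Lower bound: 0, Upper bound: 22
The sequence IS bounded

Bounded (0 < aₙ ≤ 22)


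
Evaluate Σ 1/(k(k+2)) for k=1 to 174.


1/(k(k+2)) = (1/2)·(1/k - 1/(k+2)) (partial fractions)
Telescoping: Σ = (1/2)·(1 + 1/2 - 1/175 - 1/176) = 45849/61600

Sum = 45849/61600
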